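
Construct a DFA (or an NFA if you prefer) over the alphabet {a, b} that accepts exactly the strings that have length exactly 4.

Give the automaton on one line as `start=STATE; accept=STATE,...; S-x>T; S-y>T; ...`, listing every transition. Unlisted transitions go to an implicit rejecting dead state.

start=q0; accept=q4; q0-a>q1; q0-b>q1; q1-a>q2; q1-b>q2; q2-a>q3; q2-b>q3; q3-a>q4; q3-b>q4; q4-a>q5; q4-b>q5; q5-a>q5; q5-b>q5

We only need to distinguish lengths 0, 1, …, 4, and '>4'. Chain q0 → q1 → q2 → q3 → q4 → q5 on every symbol, with q5 looping. Accepting states: {q4}.
With 6 states:
        a   b  
>  q0   q1  q1 
   q1   q2  q2 
   q2   q3  q3 
   q3   q4  q4 
 * q4   q5  q5 
   q5   q5  q5 
(> = start, * = accepting)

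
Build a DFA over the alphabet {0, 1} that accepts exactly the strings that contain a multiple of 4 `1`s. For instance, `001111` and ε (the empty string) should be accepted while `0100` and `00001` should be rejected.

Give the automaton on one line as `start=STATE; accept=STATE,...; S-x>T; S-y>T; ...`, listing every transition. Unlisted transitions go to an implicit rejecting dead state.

start=s0; accept=s0; s0-0>s0; s0-1>s1; s1-0>s1; s1-1>s2; s2-0>s2; s2-1>s3; s3-0>s3; s3-1>s0

The only thing that matters is how many `1`s have appeared, reduced mod 4. Use one state per residue: s0 for 0, …, s3 for 3. Reading `1` moves to the next residue; anything else stays put. s0 is accepting.
A 4-state machine:
        0   1  
>* s0   s0  s1 
   s1   s1  s2 
   s2   s2  s3 
   s3   s3  s0 
(> = start, * = accepting)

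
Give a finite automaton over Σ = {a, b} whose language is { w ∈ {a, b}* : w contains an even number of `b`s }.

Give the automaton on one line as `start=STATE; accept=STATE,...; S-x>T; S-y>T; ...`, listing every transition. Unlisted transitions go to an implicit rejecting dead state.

start=q0; accept=q0; q0-a>q0; q0-b>q1; q1-a>q1; q1-b>q0

The only thing that matters is how many `b`s have appeared, reduced mod 2. Use one state per residue: q0 for 0, …, q1 for 1. Reading `b` moves to the next residue; anything else stays put. q0 is accepting.
A 2-state machine:
        a   b  
>* q0   q0  q1 
   q1   q1  q0 
(> = start, * = accepting)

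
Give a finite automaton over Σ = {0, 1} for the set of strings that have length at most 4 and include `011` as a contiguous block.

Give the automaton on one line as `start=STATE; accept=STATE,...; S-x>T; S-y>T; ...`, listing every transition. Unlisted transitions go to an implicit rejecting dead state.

Build one automaton per condition and run them in lockstep. One (6 states) tracks the input length, saturating at 5; the other (4 states) tracks whether and how much of `011` has been seen. Each combined state is a pair, one component from each; accept when both components accept.
An 18-state machine:
       0  1 
>  A   B  C 
   B   D  E 
   C   D  F 
   D   G  H 
   E   G  I 
   F   G  J 
   G   K  L 
   H   K  M 
 * I   M  M 
   J   K  N 
   K   O  P 
   L   O  Q 
 * M   Q  Q 
   N   O  R 
   O   O  P 
   P   O  Q 
   Q   Q  Q 
   R   O  R 
(> = start, * = accepting)

start=A; accept=I,M; A-0>B; A-1>C; B-0>D; B-1>E; C-0>D; C-1>F; D-0>G; D-1>H; E-0>G; E-1>I; F-0>G; F-1>J; G-0>K; G-1>L; H-0>K; H-1>M; I-0>M; I-1>M; J-0>K; J-1>N; K-0>O; K-1>P; L-0>O; L-1>Q; M-0>Q; M-1>Q; N-0>O; N-1>R; O-0>O; O-1>P; P-0>O; P-1>Q; Q-0>Q; Q-1>Q; R-0>O; R-1>R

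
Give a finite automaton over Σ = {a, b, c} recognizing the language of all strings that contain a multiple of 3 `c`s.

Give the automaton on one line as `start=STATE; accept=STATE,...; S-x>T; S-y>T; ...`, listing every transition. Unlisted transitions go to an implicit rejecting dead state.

Keep the running count of `c`s modulo 3: each `c` advances along the cycle s0 → s1 → s2 → s0 while other symbols loop. Accept at s0.
3 states suffice.
        a   b   c  
>* s0   s0  s0  s1 
   s1   s1  s1  s2 
   s2   s2  s2  s0 
(> = start, * = accepting)

start=s0; accept=s0; s0-a>s0; s0-b>s0; s0-c>s1; s1-a>s1; s1-b>s1; s1-c>s2; s2-a>s2; s2-b>s2; s2-c>s0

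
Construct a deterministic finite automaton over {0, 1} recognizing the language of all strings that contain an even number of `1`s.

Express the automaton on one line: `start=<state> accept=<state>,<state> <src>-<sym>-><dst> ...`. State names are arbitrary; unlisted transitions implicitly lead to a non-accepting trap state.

Keep the running count of `1`s modulo 2: each `1` advances along the cycle q0 → q1 → q0 while other symbols loop. Accept at q0.
        0   1  
>* q0   q0  q1 
   q1   q1  q0 
(> = start, * = accepting)

start=q0 accept=q0 q0-0->q0 q0-1->q1 q1-0->q1 q1-1->q0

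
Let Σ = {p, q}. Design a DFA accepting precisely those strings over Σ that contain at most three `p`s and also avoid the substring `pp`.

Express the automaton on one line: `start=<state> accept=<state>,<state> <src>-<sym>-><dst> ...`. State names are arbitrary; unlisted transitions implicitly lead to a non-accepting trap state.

Handle the two conditions separately and then intersect. The first has 5 states tracking the count of `p`s, saturating at 4; the second has 3 states tracking partial matches of the forbidden pattern `pp`. A product state is a pair (one from each), accepting exactly when both do.
          p    q  
>* S0     S1   S0 
 * S1     S2   S3 
   S2     S4   S2 
 * S3     S5   S3 
   S4     S6   S4 
 * S5     S4   S7 
   S6     S6   S6 
 * S7     S8   S7 
 * S8     S6   S9 
 * S9    S10   S9 
   S10    S6  S11 
   S11   S10  S11 
(> = start, * = accepting)

start=S0 accept=S0,S1,S3,S5,S7,S8,S9 S0-p->S1 S0-q->S0 S1-p->S2 S1-q->S3 S2-p->S4 S2-q->S2 S3-p->S5 S3-q->S3 S4-p->S6 S4-q->S4 S5-p->S4 S5-q->S7 S6-p->S6 S6-q->S6 S7-p->S8 S7-q->S7 S8-p->S6 S8-q->S9 S9-p->S10 S9-q->S9 S10-p->S6 S10-q->S11 S11-p->S10 S11-q->S11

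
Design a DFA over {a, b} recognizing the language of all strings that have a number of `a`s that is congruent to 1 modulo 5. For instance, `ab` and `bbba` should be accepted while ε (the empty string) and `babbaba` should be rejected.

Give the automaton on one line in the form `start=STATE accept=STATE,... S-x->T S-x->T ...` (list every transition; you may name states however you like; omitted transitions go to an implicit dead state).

start=q0 accept=q1 q0-a->q1 q0-b->q0 q1-a->q2 q1-b->q1 q2-a->q3 q2-b->q2 q3-a->q4 q3-b->q3 q4-a->q0 q4-b->q4

The only thing that matters is how many `a`s have appeared, reduced mod 5. Use one state per residue: q0 for 0, …, q4 for 4. Reading `a` moves to the next residue; anything else stays put. q1 is accepting.
A 5-state machine:
        a   b  
>  q0   q1  q0 
 * q1   q2  q1 
   q2   q3  q2 
   q3   q4  q3 
   q4   q0  q4 
(> = start, * = accepting)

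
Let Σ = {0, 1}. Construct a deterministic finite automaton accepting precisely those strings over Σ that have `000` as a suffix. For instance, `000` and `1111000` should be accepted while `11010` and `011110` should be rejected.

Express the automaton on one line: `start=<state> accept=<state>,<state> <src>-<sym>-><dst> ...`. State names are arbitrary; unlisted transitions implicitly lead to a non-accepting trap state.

start=q0 accept=q3 q0-0->q1 q0-1->q0 q1-0->q2 q1-1->q0 q2-0->q3 q2-1->q0 q3-0->q3 q3-1->q0

Remember how much of `000` the current input suffix matches. State q0 means no match yet; q1 means the last symbol is `0`; q2 means the last 2 symbols are `00`; q3 means the last 3 symbols are `000`. Only q3 accepts. On a mismatch, fall back to the longest proper suffix that is still a prefix of `000`.
A 4-state machine:
        0   1  
>  q0   q1  q0 
   q1   q2  q0 
   q2   q3  q0 
 * q3   q3  q0 
(> = start, * = accepting)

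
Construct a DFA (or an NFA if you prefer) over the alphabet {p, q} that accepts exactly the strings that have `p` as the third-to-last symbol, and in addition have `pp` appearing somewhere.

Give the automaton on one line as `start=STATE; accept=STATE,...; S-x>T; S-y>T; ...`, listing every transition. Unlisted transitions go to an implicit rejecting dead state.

Handle the two conditions separately and then intersect. The first has 15 states tracking the last 3 symbols read; the second has 3 states tracking whether and how much of `pp` has been seen. A product state is a pair (one from each), accepting exactly when both do. After merging equivalent states the machine shrinks.
10 states suffice.
        p   q  
>  s0   s1  s0 
   s1   s2  s0 
   s2   s3  s4 
 * s3   s3  s4 
 * s4   s5  s6 
 * s5   s2  s7 
 * s6   s8  s9 
   s7   s5  s6 
   s8   s2  s7 
   s9   s8  s9 
(> = start, * = accepting)

start=s0; accept=s3,s4,s5,s6; s0-p>s1; s0-q>s0; s1-p>s2; s1-q>s0; s2-p>s3; s2-q>s4; s3-p>s3; s3-q>s4; s4-p>s5; s4-q>s6; s5-p>s2; s5-q>s7; s6-p>s8; s6-q>s9; s7-p>s5; s7-q>s6; s8-p>s2; s8-q>s7; s9-p>s8; s9-q>s9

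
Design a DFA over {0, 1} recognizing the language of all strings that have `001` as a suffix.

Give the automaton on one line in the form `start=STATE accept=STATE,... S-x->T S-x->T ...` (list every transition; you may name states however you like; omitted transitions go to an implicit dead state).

start=A accept=D A-0->B A-1->A B-0->C B-1->A C-0->C C-1->D D-0->B D-1->A

Remember how much of `001` the current input suffix matches. State A means no match yet; B means the last symbol is `0`; C means the last 2 symbols are `00`; D means the last 3 symbols are `001`. Only D accepts. On a mismatch, fall back to the longest proper suffix that is still a prefix of `001`.
A 4-state machine:
       0  1 
>  A   B  A 
   B   C  A 
   C   C  D 
 * D   B  A 
(> = start, * = accepting)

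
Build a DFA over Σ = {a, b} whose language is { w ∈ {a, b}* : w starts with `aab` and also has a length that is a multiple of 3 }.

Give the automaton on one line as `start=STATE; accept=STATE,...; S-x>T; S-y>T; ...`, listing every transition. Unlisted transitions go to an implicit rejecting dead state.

start=q0; accept=q4; q0-a>q1; q0-b>q2; q1-a>q3; q1-b>q2; q2-a>q2; q2-b>q2; q3-a>q2; q3-b>q4; q4-a>q5; q4-b>q5; q5-a>q6; q5-b>q6; q6-a>q4; q6-b>q4

Run two small machines in parallel and take their product. The first has 5 states tracking whether the input so far still matches the prefix `aab`; the second has 3 states tracking the input length modulo 3. A product state is a pair (one from each), accepting exactly when both do. After merging equivalent states the machine shrinks.
        a   b  
>  q0   q1  q2 
   q1   q3  q2 
   q2   q2  q2 
   q3   q2  q4 
 * q4   q5  q5 
   q5   q6  q6 
   q6   q4  q4 
(> = start, * = accepting)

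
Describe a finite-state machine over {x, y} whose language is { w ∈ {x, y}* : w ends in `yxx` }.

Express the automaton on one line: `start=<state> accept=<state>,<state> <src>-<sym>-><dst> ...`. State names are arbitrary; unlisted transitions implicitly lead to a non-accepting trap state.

start=s0 accept=s3 s0-x->s0 s0-y->s1 s1-x->s2 s1-y->s1 s2-x->s3 s2-y->s1 s3-x->s0 s3-y->s1

Remember how much of `yxx` the current input suffix matches. State s0 means no match yet; s1 means the last symbol is `y`; s2 means the last 2 symbols are `yx`; s3 means the last 3 symbols are `yxx`. Only s3 accepts. On a mismatch, fall back to the longest proper suffix that is still a prefix of `yxx`.
A 4-state machine:
        x   y  
>  s0   s0  s1 
   s1   s2  s1 
   s2   s3  s1 
 * s3   s0  s1 
(> = start, * = accepting)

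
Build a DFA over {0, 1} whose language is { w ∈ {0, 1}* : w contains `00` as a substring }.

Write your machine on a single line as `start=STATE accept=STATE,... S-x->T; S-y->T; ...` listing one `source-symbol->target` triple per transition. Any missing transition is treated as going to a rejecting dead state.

start=S0; accept=S2; S0-0->S1; S0-1->S0; S1-0->S2; S1-1->S0; S2-0->S2; S2-1->S2

Track how much of `00` has been matched so far: state S0 is no progress, S2 is the absorbing accept state reached once `00` has occurred. Intermediate states record partial matches; on a mismatch, fall back to the longest reusable overlap.
3 states suffice.
        0   1  
>  S0   S1  S0 
   S1   S2  S0 
 * S2   S2  S2 
(> = start, * = accepting)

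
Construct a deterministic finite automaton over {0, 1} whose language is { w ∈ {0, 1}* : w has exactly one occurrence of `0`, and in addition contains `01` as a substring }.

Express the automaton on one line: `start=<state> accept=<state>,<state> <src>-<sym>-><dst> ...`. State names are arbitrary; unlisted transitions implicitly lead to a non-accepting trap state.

start=S0 accept=S3 S0-0->S1 S0-1->S0 S1-0->S2 S1-1->S3 S2-0->S2 S2-1->S2 S3-0->S2 S3-1->S3

Build one automaton per condition and run them in lockstep. The first has 3 states tracking the count of `0`s, saturating at 2; the second has 3 states tracking whether and how much of `01` has been seen. A product state is a pair (one from each), accepting exactly when both do. Minimizing collapses redundant product states.
With 4 states:
        0   1  
>  S0   S1  S0 
   S1   S2  S3 
   S2   S2  S2 
 * S3   S2  S3 
(> = start, * = accepting)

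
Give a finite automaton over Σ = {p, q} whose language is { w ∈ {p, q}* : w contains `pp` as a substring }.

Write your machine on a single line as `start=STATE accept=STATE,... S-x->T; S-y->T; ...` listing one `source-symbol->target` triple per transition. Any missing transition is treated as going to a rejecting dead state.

States s0..s1 record the length of the longest prefix of `pp` that matches the current input suffix. Reaching s2 means `pp` has been seen, and we stay there forever. Accept from s2.
With 3 states:
        p   q  
>  s0   s1  s0 
   s1   s2  s0 
 * s2   s2  s2 
(> = start, * = accepting)

start=s0; accept=s2; s0-p->s1; s0-q->s0; s1-p->s2; s1-q->s0; s2-p->s2; s2-q->s2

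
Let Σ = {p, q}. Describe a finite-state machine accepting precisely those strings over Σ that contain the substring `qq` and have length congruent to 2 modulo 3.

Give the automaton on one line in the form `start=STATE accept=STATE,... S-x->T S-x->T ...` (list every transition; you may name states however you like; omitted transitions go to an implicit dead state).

start=s0 accept=s5 s0-p->s1 s0-q->s2 s1-p->s3 s1-q->s4 s2-p->s3 s2-q->s5 s3-p->s0 s3-q->s6 s4-p->s0 s4-q->s7 s5-p->s7 s5-q->s7 s6-p->s1 s6-q->s8 s7-p->s8 s7-q->s8 s8-p->s5 s8-q->s5

Build one automaton per condition and run them in lockstep. The first has 3 states tracking whether and how much of `qq` has been seen; the second has 3 states tracking the input length modulo 3. A product state is a pair (one from each), accepting exactly when both do.
        p   q  
>  s0   s1  s2 
   s1   s3  s4 
   s2   s3  s5 
   s3   s0  s6 
   s4   s0  s7 
 * s5   s7  s7 
   s6   s1  s8 
   s7   s8  s8 
   s8   s5  s5 
(> = start, * = accepting)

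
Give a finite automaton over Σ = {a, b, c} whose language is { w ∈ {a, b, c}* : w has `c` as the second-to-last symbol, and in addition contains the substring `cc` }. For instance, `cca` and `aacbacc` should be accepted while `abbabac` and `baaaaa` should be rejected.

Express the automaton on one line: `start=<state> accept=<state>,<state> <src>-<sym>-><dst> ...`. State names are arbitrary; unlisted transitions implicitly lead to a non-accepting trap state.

start=q0 accept=q2,q3 q0-a->q0 q0-b->q0 q0-c->q1 q1-a->q0 q1-b->q0 q1-c->q2 q2-a->q3 q2-b->q3 q2-c->q2 q3-a->q4 q3-b->q4 q3-c->q5 q4-a->q4 q4-b->q4 q4-c->q5 q5-a->q3 q5-b->q3 q5-c->q2

Build one automaton per condition and run them in lockstep. The first has 13 states tracking the last 2 symbols read; the second has 3 states tracking whether and how much of `cc` has been seen. A product state is a pair (one from each), accepting exactly when both do. After merging equivalent states the machine shrinks.
        a   b   c  
>  q0   q0  q0  q1 
   q1   q0  q0  q2 
 * q2   q3  q3  q2 
 * q3   q4  q4  q5 
   q4   q4  q4  q5 
   q5   q3  q3  q2 
(> = start, * = accepting)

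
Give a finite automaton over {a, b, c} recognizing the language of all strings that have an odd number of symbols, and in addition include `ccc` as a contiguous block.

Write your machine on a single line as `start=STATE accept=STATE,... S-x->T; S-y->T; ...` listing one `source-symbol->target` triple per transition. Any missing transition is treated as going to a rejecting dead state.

start=S0; accept=S6; S0-a->S1; S0-b->S1; S0-c->S2; S1-a->S0; S1-b->S0; S1-c->S3; S2-a->S0; S2-b->S0; S2-c->S4; S3-a->S1; S3-b->S1; S3-c->S5; S4-a->S1; S4-b->S1; S4-c->S6; S5-a->S0; S5-b->S0; S5-c->S7; S6-a->S7; S6-b->S7; S6-c->S7; S7-a->S6; S7-b->S6; S7-c->S6

Run two small machines in parallel and take their product. The first has 2 states tracking the input length modulo 2; the second has 4 states tracking whether and how much of `ccc` has been seen. A product state is a pair (one from each), accepting exactly when both do.
8 states suffice.
        a   b   c  
>  S0   S1  S1  S2 
   S1   S0  S0  S3 
   S2   S0  S0  S4 
   S3   S1  S1  S5 
   S4   S1  S1  S6 
   S5   S0  S0  S7 
 * S6   S7  S7  S7 
   S7   S6  S6  S6 
(> = start, * = accepting)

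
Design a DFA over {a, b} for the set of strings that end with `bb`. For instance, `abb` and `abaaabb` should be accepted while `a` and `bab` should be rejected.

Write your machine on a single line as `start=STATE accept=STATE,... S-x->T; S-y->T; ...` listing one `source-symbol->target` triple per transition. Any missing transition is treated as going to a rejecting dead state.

start=q0; accept=q2; q0-a->q0; q0-b->q1; q1-a->q0; q1-b->q2; q2-a->q0; q2-b->q2

Let each state record the length of the longest suffix of the input read so far that is also a prefix of `bb`. q1 means the last symbol is `b`; q2 means the last 2 symbols are `bb`. Accept only at q2, where the string currently ends in `bb`.
        a   b  
>  q0   q0  q1 
   q1   q0  q2 
 * q2   q0  q2 
(> = start, * = accepting)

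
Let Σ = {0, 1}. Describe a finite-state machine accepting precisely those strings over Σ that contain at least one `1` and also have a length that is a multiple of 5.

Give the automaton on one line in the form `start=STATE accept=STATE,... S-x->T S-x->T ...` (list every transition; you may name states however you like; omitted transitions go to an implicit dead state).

start=S0 accept=S9 S0-0->S1 S0-1->S2 S1-0->S3 S1-1->S4 S2-0->S4 S2-1->S4 S3-0->S5 S3-1->S6 S4-0->S6 S4-1->S6 S5-0->S7 S5-1->S8 S6-0->S8 S6-1->S8 S7-0->S0 S7-1->S9 S8-0->S9 S8-1->S9 S9-0->S2 S9-1->S2

Run two small machines in parallel and take their product. One (3 states) tracks the count of `1`s, saturating at 2; the other (5 states) tracks the input length modulo 5. Each combined state is a pair, one component from each; accept when both components accept. After merging equivalent states the machine shrinks.
A 10-state machine:
        0   1  
>  S0   S1  S2 
   S1   S3  S4 
   S2   S4  S4 
   S3   S5  S6 
   S4   S6  S6 
   S5   S7  S8 
   S6   S8  S8 
   S7   S0  S9 
   S8   S9  S9 
 * S9   S2  S2 
(> = start, * = accepting)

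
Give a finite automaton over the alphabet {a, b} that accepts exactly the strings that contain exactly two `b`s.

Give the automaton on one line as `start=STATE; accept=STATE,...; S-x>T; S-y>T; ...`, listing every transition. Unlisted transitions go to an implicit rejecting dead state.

Count `b`s, saturating at 3: states S0 through S2 mean 0 through 2 `b`s seen; S3 means more than 2. Each `b` increments (capped at S3); other symbols loop. Accept from {S2}.
A 4-state machine:
        a   b  
>  S0   S0  S1 
   S1   S1  S2 
 * S2   S2  S3 
   S3   S3  S3 
(> = start, * = accepting)

start=S0; accept=S2; S0-a>S0; S0-b>S1; S1-a>S1; S1-b>S2; S2-a>S2; S2-b>S3; S3-a>S3; S3-b>S3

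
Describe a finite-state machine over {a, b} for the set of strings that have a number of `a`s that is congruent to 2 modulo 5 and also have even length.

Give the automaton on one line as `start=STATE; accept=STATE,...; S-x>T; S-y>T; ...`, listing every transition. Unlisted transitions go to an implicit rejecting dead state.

Handle the two conditions separately and then intersect. One (5 states) tracks the count of `a`s modulo 5; the other (2 states) tracks the input length modulo 2. Each combined state is a pair, one component from each; accept when both components accept.
With 10 states:
        a   b  
>  s0   s1  s2 
   s1   s3  s4 
   s2   s4  s0 
 * s3   s5  s6 
   s4   s6  s1 
   s5   s7  s8 
   s6   s8  s3 
   s7   s2  s9 
   s8   s9  s5 
   s9   s0  s7 
(> = start, * = accepting)

start=s0; accept=s3; s0-a>s1; s0-b>s2; s1-a>s3; s1-b>s4; s2-a>s4; s2-b>s0; s3-a>s5; s3-b>s6; s4-a>s6; s4-b>s1; s5-a>s7; s5-b>s8; s6-a>s8; s6-b>s3; s7-a>s2; s7-b>s9; s8-a>s9; s8-b>s5; s9-a>s0; s9-b>s7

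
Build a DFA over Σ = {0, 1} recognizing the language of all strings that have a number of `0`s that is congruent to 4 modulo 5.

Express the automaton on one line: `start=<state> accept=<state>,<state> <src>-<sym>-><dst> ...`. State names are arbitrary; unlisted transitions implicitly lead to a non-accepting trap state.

Keep the running count of `0`s modulo 5: each `0` advances along the cycle s0 → s1 → s2 → s3 → s4 → s0 while other symbols loop. Accept at s4.
With 5 states:
        0   1  
>  s0   s1  s0 
   s1   s2  s1 
   s2   s3  s2 
   s3   s4  s3 
 * s4   s0  s4 
(> = start, * = accepting)

start=s0 accept=s4 s0-0->s1 s0-1->s0 s1-0->s2 s1-1->s1 s2-0->s3 s2-1->s2 s3-0->s4 s3-1->s3 s4-0->s0 s4-1->s4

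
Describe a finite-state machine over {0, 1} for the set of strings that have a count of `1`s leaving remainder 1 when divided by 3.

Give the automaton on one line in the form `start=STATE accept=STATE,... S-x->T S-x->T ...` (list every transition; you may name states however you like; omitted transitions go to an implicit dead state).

start=S0 accept=S1 S0-0->S0 S0-1->S1 S1-0->S1 S1-1->S2 S2-0->S2 S2-1->S0

Keep the running count of `1`s modulo 3: each `1` advances along the cycle S0 → S1 → S2 → S0 while other symbols loop. Accept at S1.
With 3 states:
        0   1  
>  S0   S0  S1 
 * S1   S1  S2 
   S2   S2  S0 
(> = start, * = accepting)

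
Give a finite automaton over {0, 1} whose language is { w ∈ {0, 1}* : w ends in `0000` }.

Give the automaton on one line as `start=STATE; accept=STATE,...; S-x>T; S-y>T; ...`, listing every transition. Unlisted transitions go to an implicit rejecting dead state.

start=s0; accept=s4; s0-0>s1; s0-1>s0; s1-0>s2; s1-1>s0; s2-0>s3; s2-1>s0; s3-0>s4; s3-1>s0; s4-0>s4; s4-1>s0

Remember how much of `0000` the current input suffix matches. State s0 means no match yet; s1 means the last symbol is `0`; s2 means the last 2 symbols are `00`; s3 means the last 3 symbols are `000`; s4 means the last 4 symbols are `0000`. Only s4 accepts. On a mismatch, fall back to the longest proper suffix that is still a prefix of `0000`.
        0   1  
>  s0   s1  s0 
   s1   s2  s0 
   s2   s3  s0 
   s3   s4  s0 
 * s4   s4  s0 
(> = start, * = accepting)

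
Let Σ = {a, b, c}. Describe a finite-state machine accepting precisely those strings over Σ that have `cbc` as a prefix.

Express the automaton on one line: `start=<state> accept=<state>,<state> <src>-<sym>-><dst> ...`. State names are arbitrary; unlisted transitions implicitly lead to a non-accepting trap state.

start=q0 accept=q3 q0-a->q4 q0-b->q4 q0-c->q1 q1-a->q4 q1-b->q2 q1-c->q4 q2-a->q4 q2-b->q4 q2-c->q3 q3-a->q3 q3-b->q3 q3-c->q3 q4-a->q4 q4-b->q4 q4-c->q4

Check the first 3 symbols one by one: q0 through q2 record how many have matched `cbc` so far; any wrong symbol goes to the dead state q4. After all 3 match we enter the accepting sink q3.
5 states suffice.
        a   b   c  
>  q0   q4  q4  q1 
   q1   q4  q2  q4 
   q2   q4  q4  q3 
 * q3   q3  q3  q3 
   q4   q4  q4  q4 
(> = start, * = accepting)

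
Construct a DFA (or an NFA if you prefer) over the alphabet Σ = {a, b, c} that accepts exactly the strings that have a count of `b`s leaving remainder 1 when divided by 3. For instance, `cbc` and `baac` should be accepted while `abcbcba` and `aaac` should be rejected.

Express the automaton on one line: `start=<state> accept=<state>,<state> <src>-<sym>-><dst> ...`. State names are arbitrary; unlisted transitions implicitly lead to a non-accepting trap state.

start=q0 accept=q1 q0-a->q0 q0-b->q1 q0-c->q0 q1-a->q1 q1-b->q2 q1-c->q1 q2-a->q2 q2-b->q0 q2-c->q2

The only thing that matters is how many `b`s have appeared, reduced mod 3. Use one state per residue: q0 for 0, …, q2 for 2. Reading `b` moves to the next residue; anything else stays put. q1 is accepting.
With 3 states:
        a   b   c  
>  q0   q0  q1  q0 
 * q1   q1  q2  q1 
   q2   q2  q0  q2 
(> = start, * = accepting)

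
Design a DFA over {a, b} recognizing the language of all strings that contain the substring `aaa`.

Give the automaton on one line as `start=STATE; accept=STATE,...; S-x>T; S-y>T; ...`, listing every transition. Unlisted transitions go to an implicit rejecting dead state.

start=q0; accept=q3; q0-a>q1; q0-b>q0; q1-a>q2; q1-b>q0; q2-a>q3; q2-b>q0; q3-a>q3; q3-b>q3

States q0..q2 record the length of the longest prefix of `aaa` that matches the current input suffix. Reaching q3 means `aaa` has been seen, and we stay there forever. Accept from q3.
4 states suffice.
        a   b  
>  q0   q1  q0 
   q1   q2  q0 
   q2   q3  q0 
 * q3   q3  q3 
(> = start, * = accepting)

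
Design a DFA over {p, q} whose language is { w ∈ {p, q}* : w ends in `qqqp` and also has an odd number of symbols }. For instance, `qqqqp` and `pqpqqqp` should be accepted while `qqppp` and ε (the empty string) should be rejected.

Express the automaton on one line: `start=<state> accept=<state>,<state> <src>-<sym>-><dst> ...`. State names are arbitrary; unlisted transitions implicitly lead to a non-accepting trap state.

start=A accept=J A-p->B A-q->C B-p->A B-q->D C-p->A C-q->E D-p->B D-q->F E-p->B E-q->G F-p->A F-q->H G-p->I G-q->H H-p->J H-q->G I-p->B I-q->C J-p->A J-q->D

Build one automaton per condition and run them in lockstep. One (5 states) tracks how much of the suffix `qqqp` has currently been matched; the other (2 states) tracks the input length modulo 2. Each combined state is a pair, one component from each; accept when both components accept.
A 10-state machine:
       p  q 
>  A   B  C 
   B   A  D 
   C   A  E 
   D   B  F 
   E   B  G 
   F   A  H 
   G   I  H 
   H   J  G 
   I   B  C 
 * J   A  D 
(> = start, * = accepting)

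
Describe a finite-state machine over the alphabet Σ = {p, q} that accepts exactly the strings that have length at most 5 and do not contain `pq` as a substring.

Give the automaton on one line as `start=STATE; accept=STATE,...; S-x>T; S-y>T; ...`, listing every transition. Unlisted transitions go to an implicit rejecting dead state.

start=A; accept=A,B,C,D,F,G,I,J,L,M,O; A-p>B; A-q>C; B-p>D; B-q>E; C-p>D; C-q>F; D-p>G; D-q>H; E-p>H; E-q>H; F-p>G; F-q>I; G-p>J; G-q>K; H-p>K; H-q>K; I-p>J; I-q>L; J-p>M; J-q>N; K-p>N; K-q>N; L-p>M; L-q>O; M-p>P; M-q>Q; N-p>Q; N-q>Q; O-p>P; O-q>R; P-p>P; P-q>Q; Q-p>Q; Q-q>Q; R-p>P; R-q>R

Run two small machines in parallel and take their product. The first has 7 states tracking the input length, saturating at 6; the second has 3 states tracking partial matches of the forbidden pattern `pq`. A product state is a pair (one from each), accepting exactly when both do.
       p  q 
>* A   B  C 
 * B   D  E 
 * C   D  F 
 * D   G  H 
   E   H  H 
 * F   G  I 
 * G   J  K 
   H   K  K 
 * I   J  L 
 * J   M  N 
   K   N  N 
 * L   M  O 
 * M   P  Q 
   N   Q  Q 
 * O   P  R 
   P   P  Q 
   Q   Q  Q 
   R   P  R 
(> = start, * = accepting)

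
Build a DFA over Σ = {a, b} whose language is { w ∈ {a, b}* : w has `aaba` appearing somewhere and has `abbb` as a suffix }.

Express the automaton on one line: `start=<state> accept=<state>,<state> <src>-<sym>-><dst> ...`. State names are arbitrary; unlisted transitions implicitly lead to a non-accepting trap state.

Handle the two conditions separately and then intersect. One (5 states) tracks whether and how much of `aaba` has been seen; the other (5 states) tracks how much of the suffix `abbb` has currently been matched. Each combined state is a pair, one component from each; accept when both components accept. After merging equivalent states the machine shrinks.
9 states suffice.
        a   b  
>  s0   s1  s0 
   s1   s2  s0 
   s2   s2  s3 
   s3   s4  s0 
   s4   s4  s5 
   s5   s4  s6 
   s6   s4  s7 
 * s7   s4  s8 
   s8   s4  s8 
(> = start, * = accepting)

start=s0 accept=s7 s0-a->s1 s0-b->s0 s1-a->s2 s1-b->s0 s2-a->s2 s2-b->s3 s3-a->s4 s3-b->s0 s4-a->s4 s4-b->s5 s5-a->s4 s5-b->s6 s6-a->s4 s6-b->s7 s7-a->s4 s7-b->s8 s8-a->s4 s8-b->s8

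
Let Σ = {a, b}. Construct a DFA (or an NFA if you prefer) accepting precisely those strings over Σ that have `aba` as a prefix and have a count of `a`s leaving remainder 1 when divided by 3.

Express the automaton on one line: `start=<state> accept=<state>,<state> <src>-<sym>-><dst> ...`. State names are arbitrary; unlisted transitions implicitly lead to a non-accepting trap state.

start=q0 accept=q8 q0-a->q1 q0-b->q2 q1-a->q3 q1-b->q4 q2-a->q5 q2-b->q2 q3-a->q2 q3-b->q3 q4-a->q6 q4-b->q5 q5-a->q3 q5-b->q5 q6-a->q7 q6-b->q6 q7-a->q8 q7-b->q7 q8-a->q6 q8-b->q8

Build one automaton per condition and run them in lockstep. One (5 states) tracks whether the input so far still matches the prefix `aba`; the other (3 states) tracks the count of `a`s modulo 3. Each combined state is a pair, one component from each; accept when both components accept.
A 9-state machine:
        a   b  
>  q0   q1  q2 
   q1   q3  q4 
   q2   q5  q2 
   q3   q2  q3 
   q4   q6  q5 
   q5   q3  q5 
   q6   q7  q6 
   q7   q8  q7 
 * q8   q6  q8 
(> = start, * = accepting)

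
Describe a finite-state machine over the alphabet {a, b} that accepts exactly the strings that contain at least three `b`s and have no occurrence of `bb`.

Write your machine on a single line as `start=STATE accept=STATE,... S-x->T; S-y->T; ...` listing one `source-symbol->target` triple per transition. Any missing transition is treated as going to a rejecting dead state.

Handle the two conditions separately and then intersect. One (5 states) tracks the count of `b`s, saturating at 4; the other (3 states) tracks partial matches of the forbidden pattern `bb`. Each combined state is a pair, one component from each; accept when both components accept. Equivalent product states are then merged.
        a   b  
>  q0   q0  q1 
   q1   q2  q3 
   q2   q2  q4 
   q3   q3  q3 
   q4   q5  q3 
   q5   q5  q6 
 * q6   q7  q3 
 * q7   q7  q6 
(> = start, * = accepting)

start=q0; accept=q6,q7; q0-a->q0; q0-b->q1; q1-a->q2; q1-b->q3; q2-a->q2; q2-b->q4; q3-a->q3; q3-b->q3; q4-a->q5; q4-b->q3; q5-a->q5; q5-b->q6; q6-a->q7; q6-b->q3; q7-a->q7; q7-b->q6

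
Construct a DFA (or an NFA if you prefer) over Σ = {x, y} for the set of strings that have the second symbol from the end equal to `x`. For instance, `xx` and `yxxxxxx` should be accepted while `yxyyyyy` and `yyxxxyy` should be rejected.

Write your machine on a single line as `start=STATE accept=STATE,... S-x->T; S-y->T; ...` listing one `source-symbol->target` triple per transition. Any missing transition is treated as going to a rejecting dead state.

Because acceptance depends on a position counted from the end, the machine has to buffer the most recent 2 symbols. Make each state the string of the last up-to-2 symbols read; on input `x` shift the window left and append `x`. Accept when the buffered window has length 2 and begins with `x`.
A 7-state machine:
        x   y  
>  q0   q1  q2 
   q1   q3  q4 
   q2   q5  q6 
 * q3   q3  q4 
 * q4   q5  q6 
   q5   q3  q4 
   q6   q5  q6 
(> = start, * = accepting)

start=q0; accept=q3,q4; q0-x->q1; q0-y->q2; q1-x->q3; q1-y->q4; q2-x->q5; q2-y->q6; q3-x->q3; q3-y->q4; q4-x->q5; q4-y->q6; q5-x->q3; q5-y->q4; q6-x->q5; q6-y->q6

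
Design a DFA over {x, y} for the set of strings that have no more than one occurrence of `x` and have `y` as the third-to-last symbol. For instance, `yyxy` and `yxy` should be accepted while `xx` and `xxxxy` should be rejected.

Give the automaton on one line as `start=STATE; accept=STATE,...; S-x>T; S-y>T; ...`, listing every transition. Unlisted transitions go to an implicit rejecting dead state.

Handle the two conditions separately and then intersect. One (3 states) tracks the count of `x`s, saturating at 2; the other (15 states) tracks the last 3 symbols read. Each combined state is a pair, one component from each; accept when both components accept. After merging equivalent states the machine shrinks.
A 12-state machine:
          x    y  
>  q0     q1   q2 
   q1     q3   q4 
   q2     q5   q6 
   q3     q3   q3 
   q4     q3   q7 
   q5     q3   q8 
   q6     q9  q10 
   q7     q3  q11 
 * q8     q3   q7 
 * q9     q3   q8 
 * q10    q9  q10 
 * q11    q3  q11 
(> = start, * = accepting)

start=q0; accept=q8,q9,q10,q11; q0-x>q1; q0-y>q2; q1-x>q3; q1-y>q4; q2-x>q5; q2-y>q6; q3-x>q3; q3-y>q3; q4-x>q3; q4-y>q7; q5-x>q3; q5-y>q8; q6-x>q9; q6-y>q10; q7-x>q3; q7-y>q11; q8-x>q3; q8-y>q7; q9-x>q3; q9-y>q8; q10-x>q9; q10-y>q10; q11-x>q3; q11-y>q11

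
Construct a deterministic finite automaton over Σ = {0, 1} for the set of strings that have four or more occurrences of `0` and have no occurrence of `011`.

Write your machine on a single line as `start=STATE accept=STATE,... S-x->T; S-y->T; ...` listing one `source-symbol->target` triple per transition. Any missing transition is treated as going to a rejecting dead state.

start=S0; accept=S7,S9; S0-0->S1; S0-1->S0; S1-0->S2; S1-1->S3; S2-0->S4; S2-1->S5; S3-0->S2; S3-1->S6; S4-0->S7; S4-1->S8; S5-0->S4; S5-1->S6; S6-0->S6; S6-1->S6; S7-0->S7; S7-1->S9; S8-0->S7; S8-1->S6; S9-0->S7; S9-1->S6

Run two small machines in parallel and take their product. One (6 states) tracks the count of `0`s, saturating at 5; the other (4 states) tracks partial matches of the forbidden pattern `011`. Each combined state is a pair, one component from each; accept when both components accept. Minimizing collapses redundant product states.
With 10 states:
        0   1  
>  S0   S1  S0 
   S1   S2  S3 
   S2   S4  S5 
   S3   S2  S6 
   S4   S7  S8 
   S5   S4  S6 
   S6   S6  S6 
 * S7   S7  S9 
   S8   S7  S6 
 * S9   S7  S6 
(> = start, * = accepting)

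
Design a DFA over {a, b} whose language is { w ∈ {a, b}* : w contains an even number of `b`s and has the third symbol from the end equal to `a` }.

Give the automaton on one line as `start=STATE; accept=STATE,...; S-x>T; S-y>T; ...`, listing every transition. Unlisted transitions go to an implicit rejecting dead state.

start=q0; accept=q7,q10,q16,q17; q0-a>q1; q0-b>q2; q1-a>q3; q1-b>q4; q2-a>q5; q2-b>q6; q3-a>q7; q3-b>q8; q4-a>q9; q4-b>q10; q5-a>q11; q5-b>q12; q6-a>q13; q6-b>q14; q7-a>q7; q7-b>q8; q8-a>q9; q8-b>q10; q9-a>q11; q9-b>q12; q10-a>q13; q10-b>q14; q11-a>q15; q11-b>q16; q12-a>q17; q12-b>q18; q13-a>q19; q13-b>q20; q14-a>q21; q14-b>q22; q15-a>q15; q15-b>q16; q16-a>q17; q16-b>q18; q17-a>q19; q17-b>q20; q18-a>q21; q18-b>q22; q19-a>q7; q19-b>q8; q20-a>q9; q20-b>q10; q21-a>q11; q21-b>q12; q22-a>q13; q22-b>q14

Build one automaton per condition and run them in lockstep. The first has 2 states tracking the count of `b`s modulo 2; the second has 15 states tracking the last 3 symbols read. A product state is a pair (one from each), accepting exactly when both do.
With 23 states:
          a    b  
>  q0     q1   q2 
   q1     q3   q4 
   q2     q5   q6 
   q3     q7   q8 
   q4     q9  q10 
   q5    q11  q12 
   q6    q13  q14 
 * q7     q7   q8 
   q8     q9  q10 
   q9    q11  q12 
 * q10   q13  q14 
   q11   q15  q16 
   q12   q17  q18 
   q13   q19  q20 
   q14   q21  q22 
   q15   q15  q16 
 * q16   q17  q18 
 * q17   q19  q20 
   q18   q21  q22 
   q19    q7   q8 
   q20    q9  q10 
   q21   q11  q12 
   q22   q13  q14 
(> = start, * = accepting)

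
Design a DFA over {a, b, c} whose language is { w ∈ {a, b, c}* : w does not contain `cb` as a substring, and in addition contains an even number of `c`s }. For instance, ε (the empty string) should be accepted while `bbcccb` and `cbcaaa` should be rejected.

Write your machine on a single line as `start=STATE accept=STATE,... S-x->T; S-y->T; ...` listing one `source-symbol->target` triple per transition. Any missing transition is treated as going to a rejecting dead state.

Handle the two conditions separately and then intersect. One (3 states) tracks partial matches of the forbidden pattern `cb`; the other (2 states) tracks the count of `c`s modulo 2. Each combined state is a pair, one component from each; accept when both components accept. Equivalent product states are then merged.
5 states suffice.
        a   b   c  
>* q0   q0  q0  q1 
   q1   q2  q3  q4 
   q2   q2  q2  q4 
   q3   q3  q3  q3 
 * q4   q0  q3  q1 
(> = start, * = accepting)

start=q0; accept=q0,q4; q0-a->q0; q0-b->q0; q0-c->q1; q1-a->q2; q1-b->q3; q1-c->q4; q2-a->q2; q2-b->q2; q2-c->q4; q3-a->q3; q3-b->q3; q3-c->q3; q4-a->q0; q4-b->q3; q4-c->q1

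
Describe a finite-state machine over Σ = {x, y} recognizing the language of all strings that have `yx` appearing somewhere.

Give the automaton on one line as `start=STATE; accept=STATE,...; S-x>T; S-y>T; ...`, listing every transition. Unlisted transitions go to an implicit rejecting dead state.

start=s0; accept=s2; s0-x>s0; s0-y>s1; s1-x>s2; s1-y>s1; s2-x>s2; s2-y>s2

Track how much of `yx` has been matched so far: state s0 is no progress, s2 is the absorbing accept state reached once `yx` has occurred. Intermediate states record partial matches; on a mismatch, fall back to the longest reusable overlap.
A 3-state machine:
        x   y  
>  s0   s0  s1 
   s1   s2  s1 
 * s2   s2  s2 
(> = start, * = accepting)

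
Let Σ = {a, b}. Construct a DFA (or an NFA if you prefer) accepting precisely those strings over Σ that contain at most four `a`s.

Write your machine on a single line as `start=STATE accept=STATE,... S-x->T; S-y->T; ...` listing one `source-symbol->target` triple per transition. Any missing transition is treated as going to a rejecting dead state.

Count `a`s, saturating at 5: states q0 through q4 mean 0 through 4 `a`s seen; q5 means more than 4. Each `a` increments (capped at q5); other symbols loop. Accept from {q0, q1, q2, q3, q4}.
A 6-state machine:
        a   b  
>* q0   q1  q0 
 * q1   q2  q1 
 * q2   q3  q2 
 * q3   q4  q3 
 * q4   q5  q4 
   q5   q5  q5 
(> = start, * = accepting)

start=q0; accept=q0,q1,q2,q3,q4; q0-a->q1; q0-b->q0; q1-a->q2; q1-b->q1; q2-a->q3; q2-b->q2; q3-a->q4; q3-b->q3; q4-a->q5; q4-b->q4; q5-a->q5; q5-b->q5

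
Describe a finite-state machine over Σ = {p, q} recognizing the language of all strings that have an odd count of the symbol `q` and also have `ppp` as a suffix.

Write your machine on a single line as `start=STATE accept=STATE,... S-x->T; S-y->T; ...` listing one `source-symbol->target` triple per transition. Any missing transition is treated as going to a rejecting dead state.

Handle the two conditions separately and then intersect. One (2 states) tracks the count of `q`s modulo 2; the other (4 states) tracks how much of the suffix `ppp` has currently been matched. Each combined state is a pair, one component from each; accept when both components accept. Equivalent product states are then merged.
With 5 states:
        p   q  
>  s0   s0  s1 
   s1   s2  s0 
   s2   s3  s0 
   s3   s4  s0 
 * s4   s4  s0 
(> = start, * = accepting)

start=s0; accept=s4; s0-p->s0; s0-q->s1; s1-p->s2; s1-q->s0; s2-p->s3; s2-q->s0; s3-p->s4; s3-q->s0; s4-p->s4; s4-q->s0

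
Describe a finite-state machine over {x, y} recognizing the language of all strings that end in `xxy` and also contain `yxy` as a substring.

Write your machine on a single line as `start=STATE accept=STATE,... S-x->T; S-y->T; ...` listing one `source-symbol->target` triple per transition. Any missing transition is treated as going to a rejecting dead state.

Handle the two conditions separately and then intersect. The first has 4 states tracking how much of the suffix `xxy` has currently been matched; the second has 4 states tracking whether and how much of `yxy` has been seen. A product state is a pair (one from each), accepting exactly when both do. Equivalent product states are then merged.
A 7-state machine:
        x   y  
>  s0   s0  s1 
   s1   s2  s1 
   s2   s0  s3 
   s3   s4  s3 
   s4   s5  s3 
   s5   s5  s6 
 * s6   s4  s3 
(> = start, * = accepting)

start=s0; accept=s6; s0-x->s0; s0-y->s1; s1-x->s2; s1-y->s1; s2-x->s0; s2-y->s3; s3-x->s4; s3-y->s3; s4-x->s5; s4-y->s3; s5-x->s5; s5-y->s6; s6-x->s4; s6-y->s3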